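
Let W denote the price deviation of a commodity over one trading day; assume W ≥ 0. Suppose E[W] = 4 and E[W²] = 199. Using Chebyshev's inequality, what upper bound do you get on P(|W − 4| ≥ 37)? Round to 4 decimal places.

Var(W) = E[W²] − (E[W])² = 199 − 16 = 183.
Chebyshev's inequality: P(|W − μ| ≥ t) ≤ Var(W)/t² = 183/1369 = 0.1337.

0.1337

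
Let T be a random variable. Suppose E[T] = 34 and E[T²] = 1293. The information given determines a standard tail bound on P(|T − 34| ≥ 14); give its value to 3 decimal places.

The first two moments determine the variance, so Chebyshev's inequality is the sharpest standard bound available.
Var(T) = E[T²] − (E[T])² = 1293 − 1156 = 137.
Chebyshev's inequality: P(|T − μ| ≥ t) ≤ Var(T)/t² = 137/196 = 0.6990.

0.699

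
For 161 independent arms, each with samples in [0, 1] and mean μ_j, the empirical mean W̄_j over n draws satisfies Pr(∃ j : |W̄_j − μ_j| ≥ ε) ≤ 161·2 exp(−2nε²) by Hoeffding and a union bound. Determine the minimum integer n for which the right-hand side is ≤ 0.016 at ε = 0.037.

3620

Need 2·161·exp(−2nε²) ≤ 0.016, i.e. exp(−2nε²) ≤ 0.016/322.
So 2nε² ≥ ln(322/0.016) = 9.909718.
Hence n ≥ 9.909718/(2·0.037²) = 3619.327.
The smallest integer n is 3620.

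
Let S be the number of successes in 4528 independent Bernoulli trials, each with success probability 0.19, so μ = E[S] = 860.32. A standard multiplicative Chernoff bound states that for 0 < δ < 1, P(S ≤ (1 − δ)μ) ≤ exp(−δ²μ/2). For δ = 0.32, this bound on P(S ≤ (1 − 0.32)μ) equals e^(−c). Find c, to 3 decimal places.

44.048

c = δ²μ/2 = 0.32²·860.32/2 = 44.0484.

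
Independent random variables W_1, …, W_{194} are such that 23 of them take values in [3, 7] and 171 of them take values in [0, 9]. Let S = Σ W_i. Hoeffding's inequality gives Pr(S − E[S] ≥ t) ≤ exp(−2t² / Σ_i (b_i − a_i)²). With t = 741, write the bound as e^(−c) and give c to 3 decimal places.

Σ(b_i − a_i)² = 23·4² + 171·9² = 14219.
c = 2t² / 14219 = 2·741² / 14219 = 77.2320.

77.232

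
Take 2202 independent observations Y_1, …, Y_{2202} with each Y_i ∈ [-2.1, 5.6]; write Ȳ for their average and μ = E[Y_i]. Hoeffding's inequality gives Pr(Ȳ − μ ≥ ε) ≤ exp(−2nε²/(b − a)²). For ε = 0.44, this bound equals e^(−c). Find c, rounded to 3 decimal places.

c = 2nε²/(b − a)² = 2·2202·0.44² / 7.7² = 14.3804.

14.380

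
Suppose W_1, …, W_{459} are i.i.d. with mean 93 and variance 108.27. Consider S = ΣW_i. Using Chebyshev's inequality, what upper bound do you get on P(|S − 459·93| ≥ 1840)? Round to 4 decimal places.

0.0147

Var(S) = n·Var(W_i) = 459·108.27 = 49695.93.
Chebyshev: P(|S − 459·93| ≥ 1840) ≤ Var(S)/1840² = 49695.93/3385600 = 0.0147.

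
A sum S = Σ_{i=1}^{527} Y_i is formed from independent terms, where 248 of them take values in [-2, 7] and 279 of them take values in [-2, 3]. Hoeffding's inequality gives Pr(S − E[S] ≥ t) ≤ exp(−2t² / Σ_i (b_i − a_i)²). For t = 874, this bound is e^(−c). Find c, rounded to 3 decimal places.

56.452

Σ(b_i − a_i)² = 248·9² + 279·5² = 27063.
c = 2t² / 27063 = 2·874² / 27063 = 56.4517.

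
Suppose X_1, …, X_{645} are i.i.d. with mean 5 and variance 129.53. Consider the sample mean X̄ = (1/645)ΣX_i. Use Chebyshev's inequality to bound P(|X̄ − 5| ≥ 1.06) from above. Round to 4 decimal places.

0.1787

Var(X̄) = Var(X_i)/n = 129.53/645 = 0.20082.
Chebyshev: P(|X̄ − 5| ≥ 1.06) ≤ Var(X̄)/(1.06)² = 129.53/(645·1.06²) = 0.1787.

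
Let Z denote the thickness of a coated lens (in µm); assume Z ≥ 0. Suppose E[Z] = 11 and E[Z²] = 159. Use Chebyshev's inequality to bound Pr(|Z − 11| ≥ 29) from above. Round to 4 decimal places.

0.0452

Var(Z) = E[Z²] − (E[Z])² = 159 − 121 = 38.
Chebyshev's inequality: Pr(|Z − μ| ≥ t) ≤ Var(Z)/t² = 38/841 = 0.0452.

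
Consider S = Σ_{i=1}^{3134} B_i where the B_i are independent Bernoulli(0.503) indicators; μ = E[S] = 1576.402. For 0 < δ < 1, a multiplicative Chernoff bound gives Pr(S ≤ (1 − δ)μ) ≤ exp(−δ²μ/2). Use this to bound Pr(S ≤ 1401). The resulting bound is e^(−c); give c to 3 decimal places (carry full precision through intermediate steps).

9.758

Write 1401 = (1 − δ)μ, so δ = 1 − 1401/1576.402 = 0.1112673…
Then the exponent is δ²μ/2 = (μ − 1401)²/(2μ) = 9.758254.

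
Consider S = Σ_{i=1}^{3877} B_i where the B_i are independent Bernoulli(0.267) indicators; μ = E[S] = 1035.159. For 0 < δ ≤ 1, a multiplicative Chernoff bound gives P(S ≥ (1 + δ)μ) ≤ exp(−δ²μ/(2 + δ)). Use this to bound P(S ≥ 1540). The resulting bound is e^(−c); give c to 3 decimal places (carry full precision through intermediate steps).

Write 1540 = (1 + δ)μ, so δ = 1540/1035.159 − 1 = 0.4876942…
Then the exponent is δ²μ/(2 + δ) = (1540 − μ)² / (μ·(2 + δ)) = 98.970369.

98.970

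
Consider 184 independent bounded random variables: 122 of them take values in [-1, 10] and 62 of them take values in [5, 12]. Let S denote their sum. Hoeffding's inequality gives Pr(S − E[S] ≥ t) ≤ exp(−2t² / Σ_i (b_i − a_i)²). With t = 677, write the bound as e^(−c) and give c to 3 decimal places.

Σ(b_i − a_i)² = 122·11² + 62·7² = 17800.
c = 2t² / 17800 = 2·677² / 17800 = 51.4976.

51.498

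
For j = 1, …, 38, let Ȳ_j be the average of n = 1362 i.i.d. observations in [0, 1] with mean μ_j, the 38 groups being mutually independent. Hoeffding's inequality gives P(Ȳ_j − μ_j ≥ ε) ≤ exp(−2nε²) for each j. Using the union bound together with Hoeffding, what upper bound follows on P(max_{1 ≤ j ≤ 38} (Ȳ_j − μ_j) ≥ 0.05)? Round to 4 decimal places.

0.0419

Per-experiment Hoeffding bound: exp(−2·1362·0.05²) = exp(−6.81000) = 0.0011027.
Union bound over 38 events: 38·0.0011027 = 0.04190.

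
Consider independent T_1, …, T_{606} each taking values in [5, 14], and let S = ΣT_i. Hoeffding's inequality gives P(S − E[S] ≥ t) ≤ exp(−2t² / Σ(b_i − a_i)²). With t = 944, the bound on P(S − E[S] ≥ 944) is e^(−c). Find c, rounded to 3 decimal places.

36.309

Σ(b_i − a_i)² = 606·(9)² = 49086.
c = 2t²/49086 = 2·944²/49086 = 36.3092.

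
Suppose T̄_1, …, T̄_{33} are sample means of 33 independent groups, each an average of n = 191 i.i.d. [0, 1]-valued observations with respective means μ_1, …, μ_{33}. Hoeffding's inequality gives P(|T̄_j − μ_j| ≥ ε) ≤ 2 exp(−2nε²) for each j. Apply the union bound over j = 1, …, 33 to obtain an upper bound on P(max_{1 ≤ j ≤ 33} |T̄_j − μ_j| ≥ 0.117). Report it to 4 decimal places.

0.3536

Per-experiment Hoeffding bound: 2·exp(−2·191·0.117²) = 2·exp(−5.22920) = 0.010716.
Union bound over 33 events: 33·0.010716 = 0.35362.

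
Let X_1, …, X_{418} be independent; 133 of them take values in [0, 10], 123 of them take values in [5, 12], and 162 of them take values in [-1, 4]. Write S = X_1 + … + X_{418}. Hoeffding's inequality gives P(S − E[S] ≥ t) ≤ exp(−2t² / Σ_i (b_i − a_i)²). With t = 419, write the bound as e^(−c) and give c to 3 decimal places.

Σ(b_i − a_i)² = 133·10² + 123·7² + 162·5² = 23377.
c = 2t² / 23377 = 2·419² / 23377 = 15.0200.

15.020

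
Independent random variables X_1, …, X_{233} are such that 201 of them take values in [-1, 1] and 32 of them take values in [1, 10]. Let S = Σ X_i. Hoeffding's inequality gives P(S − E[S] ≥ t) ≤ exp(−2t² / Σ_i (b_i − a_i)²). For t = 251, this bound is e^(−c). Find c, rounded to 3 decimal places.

Σ(b_i − a_i)² = 201·2² + 32·9² = 3396.
c = 2t² / 3396 = 2·251² / 3396 = 37.1031.

37.103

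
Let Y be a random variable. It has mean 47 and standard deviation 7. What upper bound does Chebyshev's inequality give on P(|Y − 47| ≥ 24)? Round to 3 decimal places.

0.085

Chebyshev: P(|Y − μ| ≥ t) ≤ Var(Y)/t².
Var(Y) = σ² = 7² = 49.
Bound = 49 / 576 = 0.0851.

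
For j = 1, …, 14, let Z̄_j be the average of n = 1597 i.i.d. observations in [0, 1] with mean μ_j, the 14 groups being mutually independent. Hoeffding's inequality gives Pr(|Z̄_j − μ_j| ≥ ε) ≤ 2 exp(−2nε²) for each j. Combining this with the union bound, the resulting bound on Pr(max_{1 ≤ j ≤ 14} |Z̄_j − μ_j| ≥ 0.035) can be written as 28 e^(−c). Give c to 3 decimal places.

Union bound over the 14 events: Pr(max_{1 ≤ j ≤ 14} |Z̄_j − μ_j| ≥ 0.035) ≤ 14·2·exp(−2nε²) = 28 exp(−2·1597·0.035²).
So c = 2·1597·0.035² = 3.9127.

3.913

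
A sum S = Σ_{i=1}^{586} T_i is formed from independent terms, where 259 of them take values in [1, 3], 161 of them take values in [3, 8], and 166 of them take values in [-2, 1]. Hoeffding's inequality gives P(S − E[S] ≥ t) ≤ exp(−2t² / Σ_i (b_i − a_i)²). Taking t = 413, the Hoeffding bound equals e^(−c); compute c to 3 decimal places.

Σ(b_i − a_i)² = 259·2² + 161·5² + 166·3² = 6555.
c = 2t² / 6555 = 2·413² / 6555 = 52.0424.

52.042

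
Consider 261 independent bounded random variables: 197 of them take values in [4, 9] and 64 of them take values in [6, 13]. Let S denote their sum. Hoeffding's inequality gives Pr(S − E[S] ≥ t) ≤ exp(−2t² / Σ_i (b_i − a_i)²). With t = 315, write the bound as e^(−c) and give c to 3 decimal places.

24.619

Σ(b_i − a_i)² = 197·5² + 64·7² = 8061.
c = 2t² / 8061 = 2·315² / 8061 = 24.6185.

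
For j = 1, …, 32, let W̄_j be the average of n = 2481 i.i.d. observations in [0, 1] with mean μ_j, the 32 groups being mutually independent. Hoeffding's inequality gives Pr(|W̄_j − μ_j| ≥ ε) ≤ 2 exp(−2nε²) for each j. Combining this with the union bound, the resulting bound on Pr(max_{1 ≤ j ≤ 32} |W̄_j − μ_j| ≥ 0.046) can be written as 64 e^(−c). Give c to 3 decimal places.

10.500

Union bound over the 32 events: Pr(max_{1 ≤ j ≤ 32} |W̄_j − μ_j| ≥ 0.046) ≤ 32·2·exp(−2nε²) = 64 exp(−2·2481·0.046²).
So c = 2·2481·0.046² = 10.4996.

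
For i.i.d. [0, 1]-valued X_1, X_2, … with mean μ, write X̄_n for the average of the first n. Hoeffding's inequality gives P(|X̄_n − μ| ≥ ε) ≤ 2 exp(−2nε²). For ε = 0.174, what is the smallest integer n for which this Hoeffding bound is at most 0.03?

70

Require 2·exp(−2nε²) ≤ 0.03, i.e. 2nε² ≥ ln(2/0.03) = 4.199705.
So n ≥ 4.199705 / (2·0.174²) = 69.357.
The smallest integer n is 70.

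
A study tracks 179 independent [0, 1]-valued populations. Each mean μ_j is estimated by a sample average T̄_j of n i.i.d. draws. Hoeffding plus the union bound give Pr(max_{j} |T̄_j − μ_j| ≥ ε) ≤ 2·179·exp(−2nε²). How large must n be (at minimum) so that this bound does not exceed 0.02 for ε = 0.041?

Need 2·179·exp(−2nε²) ≤ 0.02, i.e. exp(−2nε²) ≤ 0.02/358.
So 2nε² ≥ ln(358/0.02) = 9.792556.
Hence n ≥ 9.792556/(2·0.041²) = 2912.717.
The smallest integer n is 2913.

2913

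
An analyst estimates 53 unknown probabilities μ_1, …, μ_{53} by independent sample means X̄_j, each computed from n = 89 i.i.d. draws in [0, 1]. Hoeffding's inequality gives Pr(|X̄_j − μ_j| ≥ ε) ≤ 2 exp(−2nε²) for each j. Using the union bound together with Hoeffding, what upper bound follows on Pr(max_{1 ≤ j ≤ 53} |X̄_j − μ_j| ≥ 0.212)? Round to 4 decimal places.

0.0356

Per-experiment Hoeffding bound: 2·exp(−2·89·0.212²) = 2·exp(−8.00003) = 0.0006709.
Union bound over 53 events: 53·0.0006709 = 0.03556.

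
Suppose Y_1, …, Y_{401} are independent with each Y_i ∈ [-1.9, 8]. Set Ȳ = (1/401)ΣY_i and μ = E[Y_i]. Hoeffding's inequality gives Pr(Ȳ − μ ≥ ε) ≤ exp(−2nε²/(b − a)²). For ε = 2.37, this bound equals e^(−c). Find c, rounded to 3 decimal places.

c = 2nε²/(b − a)² = 2·401·2.37² / 9.9² = 45.9622.

45.962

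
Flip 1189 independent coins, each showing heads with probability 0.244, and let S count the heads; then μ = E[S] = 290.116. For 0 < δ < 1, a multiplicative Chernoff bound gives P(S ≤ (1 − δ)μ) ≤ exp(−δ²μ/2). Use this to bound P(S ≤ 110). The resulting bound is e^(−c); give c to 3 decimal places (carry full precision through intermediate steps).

Write 110 = (1 − δ)μ, so δ = 1 − 110/290.116 = 0.6208413…
Then the exponent is δ²μ/2 = (μ − 110)²/(2μ) = 55.911727.

55.912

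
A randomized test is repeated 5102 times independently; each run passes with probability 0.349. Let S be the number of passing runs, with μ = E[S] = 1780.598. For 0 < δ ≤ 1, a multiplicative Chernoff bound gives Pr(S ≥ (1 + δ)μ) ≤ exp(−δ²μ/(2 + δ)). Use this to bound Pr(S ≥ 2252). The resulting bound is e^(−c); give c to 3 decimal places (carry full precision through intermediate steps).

55.106

Write 2252 = (1 + δ)μ, so δ = 2252/1780.598 − 1 = 0.2647436…
Then the exponent is δ²μ/(2 + δ) = (2252 − μ)² / (μ·(2 + δ)) = 55.105876.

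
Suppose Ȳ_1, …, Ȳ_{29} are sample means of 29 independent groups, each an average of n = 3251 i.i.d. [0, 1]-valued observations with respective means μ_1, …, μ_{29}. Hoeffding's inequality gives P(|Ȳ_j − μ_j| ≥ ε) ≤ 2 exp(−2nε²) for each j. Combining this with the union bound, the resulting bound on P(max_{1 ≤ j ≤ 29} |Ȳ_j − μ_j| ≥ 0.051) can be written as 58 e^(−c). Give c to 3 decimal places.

16.912

Union bound over the 29 events: P(max_{1 ≤ j ≤ 29} |Ȳ_j − μ_j| ≥ 0.051) ≤ 29·2·exp(−2nε²) = 58 exp(−2·3251·0.051²).
So c = 2·3251·0.051² = 16.9117.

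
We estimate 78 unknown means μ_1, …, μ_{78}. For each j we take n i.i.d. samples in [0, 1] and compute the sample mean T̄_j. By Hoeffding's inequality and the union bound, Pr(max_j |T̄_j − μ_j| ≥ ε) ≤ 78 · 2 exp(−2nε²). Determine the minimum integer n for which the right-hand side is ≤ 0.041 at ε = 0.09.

Need 2·78·exp(−2nε²) ≤ 0.041, i.e. exp(−2nε²) ≤ 0.041/156.
So 2nε² ≥ ln(156/0.041) = 8.244039.
Hence n ≥ 8.244039/(2·0.09²) = 508.891.
The smallest integer n is 509.

509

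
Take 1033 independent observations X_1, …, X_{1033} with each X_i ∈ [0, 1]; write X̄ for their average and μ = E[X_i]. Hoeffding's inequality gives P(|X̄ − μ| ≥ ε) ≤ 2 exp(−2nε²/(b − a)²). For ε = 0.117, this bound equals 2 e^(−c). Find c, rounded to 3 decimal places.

28.281

c = 2nε²/(b − a)² = 2·1033·0.117² / 1² = 28.2815.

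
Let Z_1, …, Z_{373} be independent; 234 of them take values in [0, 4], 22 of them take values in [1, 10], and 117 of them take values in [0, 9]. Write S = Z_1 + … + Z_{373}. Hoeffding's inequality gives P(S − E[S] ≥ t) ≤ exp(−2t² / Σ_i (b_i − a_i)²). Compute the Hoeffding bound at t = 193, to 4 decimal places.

0.0070

Σ(b_i − a_i)² = 234·4² + 22·9² + 117·9² = 15003.
Exponent = 2·193² / 15003 = 4.96554.
Bound = exp(−4.96554) = 0.00697.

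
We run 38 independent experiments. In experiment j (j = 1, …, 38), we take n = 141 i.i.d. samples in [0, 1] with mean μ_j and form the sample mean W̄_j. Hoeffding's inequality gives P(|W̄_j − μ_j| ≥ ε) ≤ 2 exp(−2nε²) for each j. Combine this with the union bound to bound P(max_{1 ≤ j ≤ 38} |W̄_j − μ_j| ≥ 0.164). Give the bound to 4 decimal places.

0.0386

Per-experiment Hoeffding bound: 2·exp(−2·141·0.164²) = 2·exp(−7.58467) = 0.0010164.
Union bound over 38 events: 38·0.0010164 = 0.03862.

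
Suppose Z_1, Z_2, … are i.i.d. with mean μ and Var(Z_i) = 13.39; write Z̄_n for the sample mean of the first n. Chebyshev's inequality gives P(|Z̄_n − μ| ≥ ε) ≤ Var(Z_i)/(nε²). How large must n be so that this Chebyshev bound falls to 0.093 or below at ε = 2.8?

Require 13.39/(n·2.8²) ≤ 0.093, i.e. n ≥ 13.39/(0.093·2.8²) = 18.365.
The smallest integer n is 19.

19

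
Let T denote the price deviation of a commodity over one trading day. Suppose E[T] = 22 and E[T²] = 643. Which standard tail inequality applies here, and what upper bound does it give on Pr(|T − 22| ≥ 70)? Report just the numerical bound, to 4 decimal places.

0.0324

The first two moments determine the variance, so Chebyshev's inequality is the sharpest standard bound available.
Var(T) = E[T²] − (E[T])² = 643 − 484 = 159.
Chebyshev's inequality: Pr(|T − μ| ≥ t) ≤ Var(T)/t² = 159/4900 = 0.0324.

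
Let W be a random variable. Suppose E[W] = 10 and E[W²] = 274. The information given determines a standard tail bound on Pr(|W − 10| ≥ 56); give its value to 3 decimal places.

0.055

The first two moments determine the variance, so Chebyshev's inequality is the sharpest standard bound available.
Var(W) = E[W²] − (E[W])² = 274 − 100 = 174.
Chebyshev's inequality: Pr(|W − μ| ≥ t) ≤ Var(W)/t² = 174/3136 = 0.0555.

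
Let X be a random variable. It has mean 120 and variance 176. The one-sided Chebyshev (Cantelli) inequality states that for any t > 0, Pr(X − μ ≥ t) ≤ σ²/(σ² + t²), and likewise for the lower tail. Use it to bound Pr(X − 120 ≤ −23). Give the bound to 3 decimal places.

0.250

Here σ² = 176 and t = 23, so σ² + t² = 705.
Cantelli's bound: 176/705 = 0.2496.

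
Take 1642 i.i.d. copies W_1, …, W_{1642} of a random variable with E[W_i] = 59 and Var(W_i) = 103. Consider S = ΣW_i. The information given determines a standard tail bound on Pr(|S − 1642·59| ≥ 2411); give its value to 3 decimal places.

With mean and variance of each term known, Chebyshev's inequality bounds the deviation of the sum (or sample mean).
Var(S) = n·Var(W_i) = 1642·103 = 169126.
Chebyshev: Pr(|S − 1642·59| ≥ 2411) ≤ Var(S)/2411² = 169126/5812921 = 0.0291.

0.029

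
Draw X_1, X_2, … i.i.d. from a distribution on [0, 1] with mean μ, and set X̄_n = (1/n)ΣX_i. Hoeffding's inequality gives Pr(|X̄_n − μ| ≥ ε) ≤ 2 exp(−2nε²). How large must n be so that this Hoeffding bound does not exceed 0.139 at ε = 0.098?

Require 2·exp(−2nε²) ≤ 0.139, i.e. 2nε² ≥ ln(2/0.139) = 2.666429.
So n ≥ 2.666429 / (2·0.098²) = 138.819.
The smallest integer n is 139.

139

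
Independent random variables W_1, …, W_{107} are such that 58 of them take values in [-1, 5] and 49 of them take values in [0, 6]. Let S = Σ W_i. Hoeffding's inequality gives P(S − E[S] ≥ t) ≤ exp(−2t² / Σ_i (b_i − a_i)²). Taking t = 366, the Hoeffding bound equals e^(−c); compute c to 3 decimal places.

69.551

Σ(b_i − a_i)² = 58·6² + 49·6² = 3852.
c = 2t² / 3852 = 2·366² / 3852 = 69.5514.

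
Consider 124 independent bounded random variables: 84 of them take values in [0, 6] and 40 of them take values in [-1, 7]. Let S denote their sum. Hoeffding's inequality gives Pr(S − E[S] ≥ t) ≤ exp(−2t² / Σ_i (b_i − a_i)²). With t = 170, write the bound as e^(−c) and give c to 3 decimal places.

10.351

Σ(b_i − a_i)² = 84·6² + 40·8² = 5584.
c = 2t² / 5584 = 2·170² / 5584 = 10.3510.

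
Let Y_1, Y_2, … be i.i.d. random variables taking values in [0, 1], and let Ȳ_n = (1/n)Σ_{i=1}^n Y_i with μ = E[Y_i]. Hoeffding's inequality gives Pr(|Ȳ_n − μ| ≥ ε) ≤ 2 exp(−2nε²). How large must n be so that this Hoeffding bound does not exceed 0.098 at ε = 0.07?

Require 2·exp(−2nε²) ≤ 0.098, i.e. 2nε² ≥ ln(2/0.098) = 3.015935.
So n ≥ 3.015935 / (2·0.07²) = 307.748.
The smallest integer n is 308.

308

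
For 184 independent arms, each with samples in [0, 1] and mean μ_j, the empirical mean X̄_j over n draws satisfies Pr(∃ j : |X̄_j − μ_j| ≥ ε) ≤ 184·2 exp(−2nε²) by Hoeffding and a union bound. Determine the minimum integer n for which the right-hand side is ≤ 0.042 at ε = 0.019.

Need 2·184·exp(−2nε²) ≤ 0.042, i.e. exp(−2nε²) ≤ 0.042/368.
So 2nε² ≥ ln(368/0.042) = 9.078169.
Hence n ≥ 9.078169/(2·0.019²) = 12573.641.
The smallest integer n is 12574.

12574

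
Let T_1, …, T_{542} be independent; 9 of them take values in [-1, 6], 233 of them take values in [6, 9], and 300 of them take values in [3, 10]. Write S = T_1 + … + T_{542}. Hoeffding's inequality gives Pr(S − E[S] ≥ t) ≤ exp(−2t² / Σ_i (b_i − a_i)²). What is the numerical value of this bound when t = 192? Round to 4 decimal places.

0.0139

Σ(b_i − a_i)² = 9·7² + 233·3² + 300·7² = 17238.
Exponent = 2·192² / 17238 = 4.27706.
Bound = exp(−4.27706) = 0.01388.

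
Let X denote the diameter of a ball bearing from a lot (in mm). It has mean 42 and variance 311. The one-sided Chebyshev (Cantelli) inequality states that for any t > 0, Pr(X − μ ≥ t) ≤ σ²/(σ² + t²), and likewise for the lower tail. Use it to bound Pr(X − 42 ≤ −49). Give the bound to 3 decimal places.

0.115

Here σ² = 311 and t = 49, so σ² + t² = 2712.
Cantelli's bound: 311/2712 = 0.1147.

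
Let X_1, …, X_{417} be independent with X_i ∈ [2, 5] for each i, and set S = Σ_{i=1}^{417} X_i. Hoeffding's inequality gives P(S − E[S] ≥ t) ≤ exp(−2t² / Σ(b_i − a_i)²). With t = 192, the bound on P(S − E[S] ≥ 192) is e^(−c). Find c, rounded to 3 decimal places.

Σ(b_i − a_i)² = 417·(3)² = 3753.
c = 2t²/3753 = 2·192²/3753 = 19.6451.

19.645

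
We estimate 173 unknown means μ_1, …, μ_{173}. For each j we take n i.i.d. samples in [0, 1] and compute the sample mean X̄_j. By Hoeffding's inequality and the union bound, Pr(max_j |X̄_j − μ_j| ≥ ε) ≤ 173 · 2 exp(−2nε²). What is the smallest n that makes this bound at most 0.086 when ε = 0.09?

Need 2·173·exp(−2nε²) ≤ 0.086, i.e. exp(−2nε²) ≤ 0.086/346.
So 2nε² ≥ ln(346/0.086) = 8.299847.
Hence n ≥ 8.299847/(2·0.09²) = 512.336.
The smallest integer n is 513.

513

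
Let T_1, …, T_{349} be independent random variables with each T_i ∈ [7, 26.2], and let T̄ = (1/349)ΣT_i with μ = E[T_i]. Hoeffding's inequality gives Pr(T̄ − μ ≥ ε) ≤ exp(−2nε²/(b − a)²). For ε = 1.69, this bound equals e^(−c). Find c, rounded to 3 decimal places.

5.408

c = 2nε²/(b − a)² = 2·349·1.69² / 19.2² = 5.4079.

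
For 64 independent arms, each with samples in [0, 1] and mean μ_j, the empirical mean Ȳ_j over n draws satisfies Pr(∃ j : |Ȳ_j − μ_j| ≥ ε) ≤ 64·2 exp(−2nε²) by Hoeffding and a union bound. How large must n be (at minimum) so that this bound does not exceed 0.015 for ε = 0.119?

Need 2·64·exp(−2nε²) ≤ 0.015, i.e. exp(−2nε²) ≤ 0.015/128.
So 2nε² ≥ ln(128/0.015) = 9.051735.
Hence n ≥ 9.051735/(2·0.119²) = 319.601.
The smallest integer n is 320.

320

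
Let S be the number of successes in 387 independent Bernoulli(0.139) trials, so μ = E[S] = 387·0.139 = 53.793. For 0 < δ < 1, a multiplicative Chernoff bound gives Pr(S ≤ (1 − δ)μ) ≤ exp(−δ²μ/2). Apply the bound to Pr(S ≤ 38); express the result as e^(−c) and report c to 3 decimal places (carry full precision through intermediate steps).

2.318

Write 38 = (1 − δ)μ, so δ = 1 − 38/53.793 = 0.2935884…
Then the exponent is δ²μ/2 = (μ − 38)²/(2μ) = 2.318321.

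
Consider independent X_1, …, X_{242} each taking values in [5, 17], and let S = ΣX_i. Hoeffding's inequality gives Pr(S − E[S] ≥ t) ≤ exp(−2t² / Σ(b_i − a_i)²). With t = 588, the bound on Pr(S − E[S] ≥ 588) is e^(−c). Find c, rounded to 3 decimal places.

19.843

Σ(b_i − a_i)² = 242·(12)² = 34848.
c = 2t²/34848 = 2·588²/34848 = 19.8430.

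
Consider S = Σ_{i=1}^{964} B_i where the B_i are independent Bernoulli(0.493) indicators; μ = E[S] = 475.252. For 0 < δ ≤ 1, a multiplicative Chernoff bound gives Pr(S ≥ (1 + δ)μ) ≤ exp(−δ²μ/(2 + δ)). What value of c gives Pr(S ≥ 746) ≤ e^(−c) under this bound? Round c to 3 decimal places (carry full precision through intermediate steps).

Write 746 = (1 + δ)μ, so δ = 746/475.252 − 1 = 0.5696936…
Then the exponent is δ²μ/(2 + δ) = (746 − μ)² / (μ·(2 + δ)) = 60.024040.

60.024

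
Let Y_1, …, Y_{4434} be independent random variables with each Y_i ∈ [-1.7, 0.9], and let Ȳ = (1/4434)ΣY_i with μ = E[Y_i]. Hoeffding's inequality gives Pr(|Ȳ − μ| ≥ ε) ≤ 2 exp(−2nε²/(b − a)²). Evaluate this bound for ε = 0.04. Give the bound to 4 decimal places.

0.2452

Exponent: 2nε²/(b − a)² = 2·4434·0.04² / 2.6² = 2.09893.
Bound = 2·exp(−2.09893) = 0.24517.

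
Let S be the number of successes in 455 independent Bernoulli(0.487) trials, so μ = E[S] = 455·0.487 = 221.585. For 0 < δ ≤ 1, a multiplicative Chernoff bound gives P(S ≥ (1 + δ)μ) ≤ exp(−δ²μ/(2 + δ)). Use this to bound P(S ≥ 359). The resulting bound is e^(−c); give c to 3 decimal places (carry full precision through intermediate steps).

32.524

Write 359 = (1 + δ)μ, so δ = 359/221.585 − 1 = 0.6201458…
Then the exponent is δ²μ/(2 + δ) = (359 − μ)² / (μ·(2 + δ)) = 32.523889.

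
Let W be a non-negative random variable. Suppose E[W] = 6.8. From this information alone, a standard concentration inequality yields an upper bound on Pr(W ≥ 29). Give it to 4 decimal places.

Only the mean of a non-negative variable is known, so Markov's inequality is the applicable tail bound.
Markov's inequality: for a non-negative random variable, Pr(W ≥ a) ≤ E[W]/a.
Here E[W] = 6.8 and a = 29, so the bound is 6.8/29 = 0.2345.

0.2345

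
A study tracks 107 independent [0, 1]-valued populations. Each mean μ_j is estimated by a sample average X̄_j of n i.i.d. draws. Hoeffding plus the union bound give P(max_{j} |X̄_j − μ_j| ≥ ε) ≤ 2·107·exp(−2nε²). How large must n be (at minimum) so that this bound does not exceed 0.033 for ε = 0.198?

Need 2·107·exp(−2nε²) ≤ 0.033, i.e. exp(−2nε²) ≤ 0.033/214.
So 2nε² ≥ ln(214/0.033) = 8.777224.
Hence n ≥ 8.777224/(2·0.198²) = 111.943.
The smallest integer n is 112.

112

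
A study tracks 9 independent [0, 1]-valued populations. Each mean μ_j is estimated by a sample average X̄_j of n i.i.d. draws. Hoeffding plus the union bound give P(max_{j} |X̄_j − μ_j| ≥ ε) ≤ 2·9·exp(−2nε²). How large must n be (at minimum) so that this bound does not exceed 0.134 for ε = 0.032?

Need 2·9·exp(−2nε²) ≤ 0.134, i.e. exp(−2nε²) ≤ 0.134/18.
So 2nε² ≥ ln(18/0.134) = 4.900287.
Hence n ≥ 4.900287/(2·0.032²) = 2392.718.
The smallest integer n is 2393.

2393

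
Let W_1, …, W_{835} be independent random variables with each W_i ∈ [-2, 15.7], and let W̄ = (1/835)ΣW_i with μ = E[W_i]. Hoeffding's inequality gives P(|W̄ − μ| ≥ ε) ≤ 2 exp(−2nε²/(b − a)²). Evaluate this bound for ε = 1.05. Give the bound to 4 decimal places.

0.0056

Exponent: 2nε²/(b − a)² = 2·835·1.05² / 17.7² = 5.87690.
Bound = 2·exp(−5.87690) = 0.00561.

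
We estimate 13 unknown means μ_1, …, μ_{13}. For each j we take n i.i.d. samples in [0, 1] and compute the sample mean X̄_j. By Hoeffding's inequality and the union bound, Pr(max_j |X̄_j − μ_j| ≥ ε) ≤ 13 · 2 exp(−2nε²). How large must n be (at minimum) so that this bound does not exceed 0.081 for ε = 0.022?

Need 2·13·exp(−2nε²) ≤ 0.081, i.e. exp(−2nε²) ≤ 0.081/26.
So 2nε² ≥ ln(26/0.081) = 5.771403.
Hence n ≥ 5.771403/(2·0.022²) = 5962.193.
The smallest integer n is 5963.

5963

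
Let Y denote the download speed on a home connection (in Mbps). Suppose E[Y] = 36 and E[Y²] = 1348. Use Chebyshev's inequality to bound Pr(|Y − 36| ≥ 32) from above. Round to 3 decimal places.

0.051

Var(Y) = E[Y²] − (E[Y])² = 1348 − 1296 = 52.
Chebyshev's inequality: Pr(|Y − μ| ≥ t) ≤ Var(Y)/t² = 52/1024 = 0.0508.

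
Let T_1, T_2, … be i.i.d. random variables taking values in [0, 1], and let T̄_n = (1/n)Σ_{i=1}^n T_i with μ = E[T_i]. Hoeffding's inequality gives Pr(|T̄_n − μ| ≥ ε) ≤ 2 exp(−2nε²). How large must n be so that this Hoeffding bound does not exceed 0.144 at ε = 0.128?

81

Require 2·exp(−2nε²) ≤ 0.144, i.e. 2nε² ≥ ln(2/0.144) = 2.631089.
So n ≥ 2.631089 / (2·0.128²) = 80.294.
The smallest integer n is 81.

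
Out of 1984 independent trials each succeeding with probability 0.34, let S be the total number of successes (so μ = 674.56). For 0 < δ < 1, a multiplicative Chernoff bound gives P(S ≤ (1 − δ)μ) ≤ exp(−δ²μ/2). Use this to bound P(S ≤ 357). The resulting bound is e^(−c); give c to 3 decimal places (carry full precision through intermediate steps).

Write 357 = (1 − δ)μ, so δ = 1 − 357/674.56 = 0.4707661…
Then the exponent is δ²μ/2 = (μ − 357)²/(2μ) = 74.748246.

74.748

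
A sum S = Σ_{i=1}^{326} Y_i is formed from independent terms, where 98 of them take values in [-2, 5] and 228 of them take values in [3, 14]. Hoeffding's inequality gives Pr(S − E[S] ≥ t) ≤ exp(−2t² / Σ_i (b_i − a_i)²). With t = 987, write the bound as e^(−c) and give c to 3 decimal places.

Σ(b_i − a_i)² = 98·7² + 228·11² = 32390.
c = 2t² / 32390 = 2·987² / 32390 = 60.1525.

60.152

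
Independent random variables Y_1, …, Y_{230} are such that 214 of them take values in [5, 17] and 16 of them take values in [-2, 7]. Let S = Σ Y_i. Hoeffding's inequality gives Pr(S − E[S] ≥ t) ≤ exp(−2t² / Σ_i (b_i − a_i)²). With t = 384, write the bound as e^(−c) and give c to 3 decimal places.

9.184

Σ(b_i − a_i)² = 214·12² + 16·9² = 32112.
c = 2t² / 32112 = 2·384² / 32112 = 9.1839.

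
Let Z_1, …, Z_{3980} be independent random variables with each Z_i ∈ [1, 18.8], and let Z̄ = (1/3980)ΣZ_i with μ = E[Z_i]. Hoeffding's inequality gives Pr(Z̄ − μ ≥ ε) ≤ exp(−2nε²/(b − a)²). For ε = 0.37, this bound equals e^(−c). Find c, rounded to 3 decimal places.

c = 2nε²/(b − a)² = 2·3980·0.37² / 17.8² = 3.4394.

3.439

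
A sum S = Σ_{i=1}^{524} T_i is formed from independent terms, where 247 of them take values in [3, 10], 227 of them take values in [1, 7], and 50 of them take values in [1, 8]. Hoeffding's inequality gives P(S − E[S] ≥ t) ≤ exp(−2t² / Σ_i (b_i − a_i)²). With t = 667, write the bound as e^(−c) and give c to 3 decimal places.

39.154

Σ(b_i − a_i)² = 247·7² + 227·6² + 50·7² = 22725.
c = 2t² / 22725 = 2·667² / 22725 = 39.1541.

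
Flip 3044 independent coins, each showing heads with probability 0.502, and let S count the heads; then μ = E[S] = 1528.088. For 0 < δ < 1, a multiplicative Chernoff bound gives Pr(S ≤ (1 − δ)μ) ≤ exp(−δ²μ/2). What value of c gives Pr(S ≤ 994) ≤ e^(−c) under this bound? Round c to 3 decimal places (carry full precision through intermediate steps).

93.336

Write 994 = (1 − δ)μ, so δ = 1 − 994/1528.088 = 0.3495139…
Then the exponent is δ²μ/2 = (μ − 994)²/(2μ) = 93.335591.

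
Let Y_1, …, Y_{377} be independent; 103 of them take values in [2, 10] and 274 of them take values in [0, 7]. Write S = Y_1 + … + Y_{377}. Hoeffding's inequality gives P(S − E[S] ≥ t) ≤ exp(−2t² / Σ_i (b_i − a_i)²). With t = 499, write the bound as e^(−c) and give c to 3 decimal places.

24.878

Σ(b_i − a_i)² = 103·8² + 274·7² = 20018.
c = 2t² / 20018 = 2·499² / 20018 = 24.8777.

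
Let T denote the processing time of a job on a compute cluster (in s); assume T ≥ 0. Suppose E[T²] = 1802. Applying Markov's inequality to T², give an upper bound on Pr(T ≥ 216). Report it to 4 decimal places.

Since T ≥ 0, the event {T ≥ 216} is the same as {T² ≥ 46656}.
Markov's inequality applied to T² gives Pr(T² ≥ 46656) ≤ E[T²]/46656 = 1802/46656 = 0.0386.

0.0386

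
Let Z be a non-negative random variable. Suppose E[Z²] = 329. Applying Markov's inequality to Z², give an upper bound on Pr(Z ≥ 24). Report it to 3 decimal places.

Since Z ≥ 0, the event {Z ≥ 24} is the same as {Z² ≥ 576}.
Markov's inequality applied to Z² gives Pr(Z² ≥ 576) ≤ E[Z²]/576 = 329/576 = 0.5712.

0.571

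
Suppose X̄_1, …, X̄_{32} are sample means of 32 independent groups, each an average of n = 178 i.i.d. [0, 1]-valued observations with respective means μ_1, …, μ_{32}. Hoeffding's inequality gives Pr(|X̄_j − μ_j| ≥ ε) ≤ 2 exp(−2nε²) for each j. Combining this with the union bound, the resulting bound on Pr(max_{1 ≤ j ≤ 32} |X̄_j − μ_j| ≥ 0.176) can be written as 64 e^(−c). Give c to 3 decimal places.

Union bound over the 32 events: Pr(max_{1 ≤ j ≤ 32} |X̄_j − μ_j| ≥ 0.176) ≤ 32·2·exp(−2nε²) = 64 exp(−2·178·0.176²).
So c = 2·178·0.176² = 11.0275.

11.027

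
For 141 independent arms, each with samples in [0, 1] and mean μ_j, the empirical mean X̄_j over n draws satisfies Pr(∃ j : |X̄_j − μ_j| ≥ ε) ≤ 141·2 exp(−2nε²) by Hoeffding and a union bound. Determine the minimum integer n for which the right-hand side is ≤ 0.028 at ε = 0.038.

Need 2·141·exp(−2nε²) ≤ 0.028, i.e. exp(−2nε²) ≤ 0.028/282.
So 2nε² ≥ ln(282/0.028) = 9.217458.
Hence n ≥ 9.217458/(2·0.038²) = 3191.641.
The smallest integer n is 3192.

3192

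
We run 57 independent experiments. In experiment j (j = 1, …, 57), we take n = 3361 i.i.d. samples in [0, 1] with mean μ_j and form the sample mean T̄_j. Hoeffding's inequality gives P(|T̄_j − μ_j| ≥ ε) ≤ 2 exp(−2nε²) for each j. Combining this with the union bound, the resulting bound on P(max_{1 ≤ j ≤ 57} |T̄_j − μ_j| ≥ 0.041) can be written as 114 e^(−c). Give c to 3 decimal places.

11.300

Union bound over the 57 events: P(max_{1 ≤ j ≤ 57} |T̄_j − μ_j| ≥ 0.041) ≤ 57·2·exp(−2nε²) = 114 exp(−2·3361·0.041²).
So c = 2·3361·0.041² = 11.2997.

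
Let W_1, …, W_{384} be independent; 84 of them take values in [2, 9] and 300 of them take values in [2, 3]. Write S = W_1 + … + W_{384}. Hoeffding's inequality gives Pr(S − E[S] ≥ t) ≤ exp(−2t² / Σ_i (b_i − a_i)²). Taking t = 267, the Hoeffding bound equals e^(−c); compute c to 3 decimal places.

Σ(b_i − a_i)² = 84·7² + 300·1² = 4416.
c = 2t² / 4416 = 2·267² / 4416 = 32.2867.

32.287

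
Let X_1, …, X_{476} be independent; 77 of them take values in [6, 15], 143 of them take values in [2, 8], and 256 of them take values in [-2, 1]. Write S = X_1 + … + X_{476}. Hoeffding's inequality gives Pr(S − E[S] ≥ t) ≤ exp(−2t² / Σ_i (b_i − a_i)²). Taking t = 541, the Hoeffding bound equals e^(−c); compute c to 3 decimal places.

Σ(b_i − a_i)² = 77·9² + 143·6² + 256·3² = 13689.
c = 2t² / 13689 = 2·541² / 13689 = 42.7615.

42.761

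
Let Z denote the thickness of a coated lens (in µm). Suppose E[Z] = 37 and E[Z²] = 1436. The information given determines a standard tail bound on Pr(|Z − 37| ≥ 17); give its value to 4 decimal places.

0.2318

The first two moments determine the variance, so Chebyshev's inequality is the sharpest standard bound available.
Var(Z) = E[Z²] − (E[Z])² = 1436 − 1369 = 67.
Chebyshev's inequality: Pr(|Z − μ| ≥ t) ≤ Var(Z)/t² = 67/289 = 0.2318.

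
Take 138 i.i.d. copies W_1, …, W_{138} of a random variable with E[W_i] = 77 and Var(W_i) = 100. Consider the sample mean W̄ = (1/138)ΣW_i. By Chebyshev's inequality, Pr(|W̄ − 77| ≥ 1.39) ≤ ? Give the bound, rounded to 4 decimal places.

Var(W̄) = Var(W_i)/n = 100/138 = 0.72464.
Chebyshev: Pr(|W̄ − 77| ≥ 1.39) ≤ Var(W̄)/(1.39)² = 100/(138·1.39²) = 0.3751.

0.3751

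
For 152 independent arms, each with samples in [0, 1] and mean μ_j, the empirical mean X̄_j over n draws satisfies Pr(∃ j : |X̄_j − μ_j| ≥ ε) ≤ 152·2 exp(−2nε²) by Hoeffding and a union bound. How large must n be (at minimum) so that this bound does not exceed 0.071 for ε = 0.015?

18583

Need 2·152·exp(−2nε²) ≤ 0.071, i.e. exp(−2nε²) ≤ 0.071/304.
So 2nε² ≥ ln(304/0.071) = 8.362103.
Hence n ≥ 8.362103/(2·0.015²) = 18582.451.
The smallest integer n is 18583.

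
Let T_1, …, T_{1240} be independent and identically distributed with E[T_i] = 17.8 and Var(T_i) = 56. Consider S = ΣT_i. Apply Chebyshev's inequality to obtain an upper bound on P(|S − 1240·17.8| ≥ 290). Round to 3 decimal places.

Var(S) = n·Var(T_i) = 1240·56 = 69440.
Chebyshev: P(|S − 1240·17.8| ≥ 290) ≤ Var(S)/290² = 69440/84100 = 0.8257.

0.826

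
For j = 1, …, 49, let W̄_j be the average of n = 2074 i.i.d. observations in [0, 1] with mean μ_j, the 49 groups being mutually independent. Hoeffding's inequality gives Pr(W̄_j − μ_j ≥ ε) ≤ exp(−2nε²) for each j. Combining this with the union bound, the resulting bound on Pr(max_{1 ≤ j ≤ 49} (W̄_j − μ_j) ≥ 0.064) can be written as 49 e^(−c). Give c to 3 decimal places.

Union bound over the 49 events: Pr(max_{1 ≤ j ≤ 49} (W̄_j − μ_j) ≥ 0.064) ≤ 49·exp(−2nε²) = 49 exp(−2·2074·0.064²).
So c = 2·2074·0.064² = 16.9902.

16.990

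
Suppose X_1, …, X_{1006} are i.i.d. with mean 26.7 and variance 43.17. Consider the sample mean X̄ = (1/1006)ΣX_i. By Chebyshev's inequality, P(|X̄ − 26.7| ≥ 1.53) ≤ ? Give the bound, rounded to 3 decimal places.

Var(X̄) = Var(X_i)/n = 43.17/1006 = 0.042913.
Chebyshev: P(|X̄ − 26.7| ≥ 1.53) ≤ Var(X̄)/(1.53)² = 43.17/(1006·1.53²) = 0.0183.

0.018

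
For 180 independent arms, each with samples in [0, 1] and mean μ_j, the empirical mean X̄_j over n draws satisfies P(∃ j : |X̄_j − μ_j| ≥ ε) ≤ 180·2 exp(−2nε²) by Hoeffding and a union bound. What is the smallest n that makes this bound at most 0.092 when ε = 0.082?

Need 2·180·exp(−2nε²) ≤ 0.092, i.e. exp(−2nε²) ≤ 0.092/360.
So 2nε² ≥ ln(360/0.092) = 8.272071.
Hence n ≥ 8.272071/(2·0.082²) = 615.115.
The smallest integer n is 616.

616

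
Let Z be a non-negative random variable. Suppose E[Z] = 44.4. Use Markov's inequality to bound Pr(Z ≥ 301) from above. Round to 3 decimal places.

0.148

Markov's inequality: for a non-negative random variable, Pr(Z ≥ a) ≤ E[Z]/a.
Here E[Z] = 44.4 and a = 301, so the bound is 44.4/301 = 0.1475.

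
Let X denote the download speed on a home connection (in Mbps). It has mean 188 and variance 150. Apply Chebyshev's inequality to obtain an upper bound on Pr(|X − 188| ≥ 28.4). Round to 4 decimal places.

Chebyshev: Pr(|X − μ| ≥ t) ≤ Var(X)/t².
Bound = 150 / 806.56 = 0.1860.

0.1860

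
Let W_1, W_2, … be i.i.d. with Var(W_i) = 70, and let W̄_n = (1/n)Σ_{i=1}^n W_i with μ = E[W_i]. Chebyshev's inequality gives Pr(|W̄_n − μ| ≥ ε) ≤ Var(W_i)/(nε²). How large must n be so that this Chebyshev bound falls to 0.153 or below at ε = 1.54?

193

Require 70/(n·1.54²) ≤ 0.153, i.e. n ≥ 70/(0.153·1.54²) = 192.915.
The smallest integer n is 193.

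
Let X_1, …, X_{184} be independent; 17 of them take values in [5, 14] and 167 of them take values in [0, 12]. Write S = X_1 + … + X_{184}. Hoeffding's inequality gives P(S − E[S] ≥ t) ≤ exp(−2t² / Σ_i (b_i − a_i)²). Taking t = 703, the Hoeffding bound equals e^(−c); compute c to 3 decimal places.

38.876

Σ(b_i − a_i)² = 17·9² + 167·12² = 25425.
c = 2t² / 25425 = 2·703² / 25425 = 38.8758.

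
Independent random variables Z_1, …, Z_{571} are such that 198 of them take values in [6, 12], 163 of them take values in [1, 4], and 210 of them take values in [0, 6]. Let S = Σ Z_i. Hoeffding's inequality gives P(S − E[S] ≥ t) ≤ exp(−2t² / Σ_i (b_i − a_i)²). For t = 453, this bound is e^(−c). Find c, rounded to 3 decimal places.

Σ(b_i − a_i)² = 198·6² + 163·3² + 210·6² = 16155.
c = 2t² / 16155 = 2·453² / 16155 = 25.4050.

25.405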